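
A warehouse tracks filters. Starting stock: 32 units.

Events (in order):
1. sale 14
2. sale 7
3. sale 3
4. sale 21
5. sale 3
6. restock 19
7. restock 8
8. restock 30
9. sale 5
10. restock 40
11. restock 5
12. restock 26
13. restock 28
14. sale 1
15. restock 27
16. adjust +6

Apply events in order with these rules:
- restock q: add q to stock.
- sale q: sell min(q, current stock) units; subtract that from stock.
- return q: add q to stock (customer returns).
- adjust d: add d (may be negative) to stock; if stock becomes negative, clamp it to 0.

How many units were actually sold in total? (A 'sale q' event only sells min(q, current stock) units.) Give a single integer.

Answer: 38

Derivation:
Processing events:
Start: stock = 32
  Event 1 (sale 14): sell min(14,32)=14. stock: 32 - 14 = 18. total_sold = 14
  Event 2 (sale 7): sell min(7,18)=7. stock: 18 - 7 = 11. total_sold = 21
  Event 3 (sale 3): sell min(3,11)=3. stock: 11 - 3 = 8. total_sold = 24
  Event 4 (sale 21): sell min(21,8)=8. stock: 8 - 8 = 0. total_sold = 32
  Event 5 (sale 3): sell min(3,0)=0. stock: 0 - 0 = 0. total_sold = 32
  Event 6 (restock 19): 0 + 19 = 19
  Event 7 (restock 8): 19 + 8 = 27
  Event 8 (restock 30): 27 + 30 = 57
  Event 9 (sale 5): sell min(5,57)=5. stock: 57 - 5 = 52. total_sold = 37
  Event 10 (restock 40): 52 + 40 = 92
  Event 11 (restock 5): 92 + 5 = 97
  Event 12 (restock 26): 97 + 26 = 123
  Event 13 (restock 28): 123 + 28 = 151
  Event 14 (sale 1): sell min(1,151)=1. stock: 151 - 1 = 150. total_sold = 38
  Event 15 (restock 27): 150 + 27 = 177
  Event 16 (adjust +6): 177 + 6 = 183
Final: stock = 183, total_sold = 38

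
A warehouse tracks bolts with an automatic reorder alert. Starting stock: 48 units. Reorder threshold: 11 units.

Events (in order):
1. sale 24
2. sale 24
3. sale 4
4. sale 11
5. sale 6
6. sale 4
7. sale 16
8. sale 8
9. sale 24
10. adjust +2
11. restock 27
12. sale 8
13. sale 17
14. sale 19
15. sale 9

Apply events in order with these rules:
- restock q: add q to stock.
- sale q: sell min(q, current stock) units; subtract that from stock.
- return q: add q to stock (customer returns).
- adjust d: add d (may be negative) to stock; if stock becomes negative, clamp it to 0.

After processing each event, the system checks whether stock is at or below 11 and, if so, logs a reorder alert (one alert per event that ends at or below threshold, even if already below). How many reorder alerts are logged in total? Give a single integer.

Processing events:
Start: stock = 48
  Event 1 (sale 24): sell min(24,48)=24. stock: 48 - 24 = 24. total_sold = 24
  Event 2 (sale 24): sell min(24,24)=24. stock: 24 - 24 = 0. total_sold = 48
  Event 3 (sale 4): sell min(4,0)=0. stock: 0 - 0 = 0. total_sold = 48
  Event 4 (sale 11): sell min(11,0)=0. stock: 0 - 0 = 0. total_sold = 48
  Event 5 (sale 6): sell min(6,0)=0. stock: 0 - 0 = 0. total_sold = 48
  Event 6 (sale 4): sell min(4,0)=0. stock: 0 - 0 = 0. total_sold = 48
  Event 7 (sale 16): sell min(16,0)=0. stock: 0 - 0 = 0. total_sold = 48
  Event 8 (sale 8): sell min(8,0)=0. stock: 0 - 0 = 0. total_sold = 48
  Event 9 (sale 24): sell min(24,0)=0. stock: 0 - 0 = 0. total_sold = 48
  Event 10 (adjust +2): 0 + 2 = 2
  Event 11 (restock 27): 2 + 27 = 29
  Event 12 (sale 8): sell min(8,29)=8. stock: 29 - 8 = 21. total_sold = 56
  Event 13 (sale 17): sell min(17,21)=17. stock: 21 - 17 = 4. total_sold = 73
  Event 14 (sale 19): sell min(19,4)=4. stock: 4 - 4 = 0. total_sold = 77
  Event 15 (sale 9): sell min(9,0)=0. stock: 0 - 0 = 0. total_sold = 77
Final: stock = 0, total_sold = 77

Checking against threshold 11:
  After event 1: stock=24 > 11
  After event 2: stock=0 <= 11 -> ALERT
  After event 3: stock=0 <= 11 -> ALERT
  After event 4: stock=0 <= 11 -> ALERT
  After event 5: stock=0 <= 11 -> ALERT
  After event 6: stock=0 <= 11 -> ALERT
  After event 7: stock=0 <= 11 -> ALERT
  After event 8: stock=0 <= 11 -> ALERT
  After event 9: stock=0 <= 11 -> ALERT
  After event 10: stock=2 <= 11 -> ALERT
  After event 11: stock=29 > 11
  After event 12: stock=21 > 11
  After event 13: stock=4 <= 11 -> ALERT
  After event 14: stock=0 <= 11 -> ALERT
  After event 15: stock=0 <= 11 -> ALERT
Alert events: [2, 3, 4, 5, 6, 7, 8, 9, 10, 13, 14, 15]. Count = 12

Answer: 12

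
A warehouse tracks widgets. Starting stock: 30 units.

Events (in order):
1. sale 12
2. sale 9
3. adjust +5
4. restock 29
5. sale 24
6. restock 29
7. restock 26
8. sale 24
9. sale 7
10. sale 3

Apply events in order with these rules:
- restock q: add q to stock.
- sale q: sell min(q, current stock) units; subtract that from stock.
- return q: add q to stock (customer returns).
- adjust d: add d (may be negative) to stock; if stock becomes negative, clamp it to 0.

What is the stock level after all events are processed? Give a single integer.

Processing events:
Start: stock = 30
  Event 1 (sale 12): sell min(12,30)=12. stock: 30 - 12 = 18. total_sold = 12
  Event 2 (sale 9): sell min(9,18)=9. stock: 18 - 9 = 9. total_sold = 21
  Event 3 (adjust +5): 9 + 5 = 14
  Event 4 (restock 29): 14 + 29 = 43
  Event 5 (sale 24): sell min(24,43)=24. stock: 43 - 24 = 19. total_sold = 45
  Event 6 (restock 29): 19 + 29 = 48
  Event 7 (restock 26): 48 + 26 = 74
  Event 8 (sale 24): sell min(24,74)=24. stock: 74 - 24 = 50. total_sold = 69
  Event 9 (sale 7): sell min(7,50)=7. stock: 50 - 7 = 43. total_sold = 76
  Event 10 (sale 3): sell min(3,43)=3. stock: 43 - 3 = 40. total_sold = 79
Final: stock = 40, total_sold = 79

Answer: 40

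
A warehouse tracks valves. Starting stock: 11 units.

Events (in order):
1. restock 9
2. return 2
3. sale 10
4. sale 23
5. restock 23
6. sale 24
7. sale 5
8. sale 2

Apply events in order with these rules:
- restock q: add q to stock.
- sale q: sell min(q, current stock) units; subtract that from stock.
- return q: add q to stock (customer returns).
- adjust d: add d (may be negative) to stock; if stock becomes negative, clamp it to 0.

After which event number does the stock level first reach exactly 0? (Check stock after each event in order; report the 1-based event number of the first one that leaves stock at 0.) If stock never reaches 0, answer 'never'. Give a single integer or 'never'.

Answer: 4

Derivation:
Processing events:
Start: stock = 11
  Event 1 (restock 9): 11 + 9 = 20
  Event 2 (return 2): 20 + 2 = 22
  Event 3 (sale 10): sell min(10,22)=10. stock: 22 - 10 = 12. total_sold = 10
  Event 4 (sale 23): sell min(23,12)=12. stock: 12 - 12 = 0. total_sold = 22
  Event 5 (restock 23): 0 + 23 = 23
  Event 6 (sale 24): sell min(24,23)=23. stock: 23 - 23 = 0. total_sold = 45
  Event 7 (sale 5): sell min(5,0)=0. stock: 0 - 0 = 0. total_sold = 45
  Event 8 (sale 2): sell min(2,0)=0. stock: 0 - 0 = 0. total_sold = 45
Final: stock = 0, total_sold = 45

First zero at event 4.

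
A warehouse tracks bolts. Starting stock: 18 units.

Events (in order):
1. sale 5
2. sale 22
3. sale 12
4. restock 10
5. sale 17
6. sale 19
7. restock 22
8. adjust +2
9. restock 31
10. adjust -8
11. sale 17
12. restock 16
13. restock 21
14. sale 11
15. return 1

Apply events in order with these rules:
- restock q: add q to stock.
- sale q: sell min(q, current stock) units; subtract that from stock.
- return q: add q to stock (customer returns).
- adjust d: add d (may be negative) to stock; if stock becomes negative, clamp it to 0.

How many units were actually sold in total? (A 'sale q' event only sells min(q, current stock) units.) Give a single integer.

Processing events:
Start: stock = 18
  Event 1 (sale 5): sell min(5,18)=5. stock: 18 - 5 = 13. total_sold = 5
  Event 2 (sale 22): sell min(22,13)=13. stock: 13 - 13 = 0. total_sold = 18
  Event 3 (sale 12): sell min(12,0)=0. stock: 0 - 0 = 0. total_sold = 18
  Event 4 (restock 10): 0 + 10 = 10
  Event 5 (sale 17): sell min(17,10)=10. stock: 10 - 10 = 0. total_sold = 28
  Event 6 (sale 19): sell min(19,0)=0. stock: 0 - 0 = 0. total_sold = 28
  Event 7 (restock 22): 0 + 22 = 22
  Event 8 (adjust +2): 22 + 2 = 24
  Event 9 (restock 31): 24 + 31 = 55
  Event 10 (adjust -8): 55 + -8 = 47
  Event 11 (sale 17): sell min(17,47)=17. stock: 47 - 17 = 30. total_sold = 45
  Event 12 (restock 16): 30 + 16 = 46
  Event 13 (restock 21): 46 + 21 = 67
  Event 14 (sale 11): sell min(11,67)=11. stock: 67 - 11 = 56. total_sold = 56
  Event 15 (return 1): 56 + 1 = 57
Final: stock = 57, total_sold = 56

Answer: 56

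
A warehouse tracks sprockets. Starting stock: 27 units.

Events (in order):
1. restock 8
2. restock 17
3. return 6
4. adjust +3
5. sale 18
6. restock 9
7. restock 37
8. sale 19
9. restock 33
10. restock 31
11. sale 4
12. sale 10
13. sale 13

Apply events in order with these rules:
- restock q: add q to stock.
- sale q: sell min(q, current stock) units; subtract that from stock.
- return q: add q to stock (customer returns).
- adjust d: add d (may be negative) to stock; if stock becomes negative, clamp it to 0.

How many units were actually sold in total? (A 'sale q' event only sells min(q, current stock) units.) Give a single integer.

Answer: 64

Derivation:
Processing events:
Start: stock = 27
  Event 1 (restock 8): 27 + 8 = 35
  Event 2 (restock 17): 35 + 17 = 52
  Event 3 (return 6): 52 + 6 = 58
  Event 4 (adjust +3): 58 + 3 = 61
  Event 5 (sale 18): sell min(18,61)=18. stock: 61 - 18 = 43. total_sold = 18
  Event 6 (restock 9): 43 + 9 = 52
  Event 7 (restock 37): 52 + 37 = 89
  Event 8 (sale 19): sell min(19,89)=19. stock: 89 - 19 = 70. total_sold = 37
  Event 9 (restock 33): 70 + 33 = 103
  Event 10 (restock 31): 103 + 31 = 134
  Event 11 (sale 4): sell min(4,134)=4. stock: 134 - 4 = 130. total_sold = 41
  Event 12 (sale 10): sell min(10,130)=10. stock: 130 - 10 = 120. total_sold = 51
  Event 13 (sale 13): sell min(13,120)=13. stock: 120 - 13 = 107. total_sold = 64
Final: stock = 107, total_sold = 64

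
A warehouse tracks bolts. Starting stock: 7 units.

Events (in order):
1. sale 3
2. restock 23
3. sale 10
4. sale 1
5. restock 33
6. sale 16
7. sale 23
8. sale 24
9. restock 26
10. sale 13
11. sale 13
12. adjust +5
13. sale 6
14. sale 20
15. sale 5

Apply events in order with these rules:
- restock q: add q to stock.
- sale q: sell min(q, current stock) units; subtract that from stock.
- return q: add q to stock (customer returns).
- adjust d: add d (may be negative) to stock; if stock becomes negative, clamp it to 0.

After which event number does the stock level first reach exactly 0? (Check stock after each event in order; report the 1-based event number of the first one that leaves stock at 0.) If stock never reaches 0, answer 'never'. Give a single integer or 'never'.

Processing events:
Start: stock = 7
  Event 1 (sale 3): sell min(3,7)=3. stock: 7 - 3 = 4. total_sold = 3
  Event 2 (restock 23): 4 + 23 = 27
  Event 3 (sale 10): sell min(10,27)=10. stock: 27 - 10 = 17. total_sold = 13
  Event 4 (sale 1): sell min(1,17)=1. stock: 17 - 1 = 16. total_sold = 14
  Event 5 (restock 33): 16 + 33 = 49
  Event 6 (sale 16): sell min(16,49)=16. stock: 49 - 16 = 33. total_sold = 30
  Event 7 (sale 23): sell min(23,33)=23. stock: 33 - 23 = 10. total_sold = 53
  Event 8 (sale 24): sell min(24,10)=10. stock: 10 - 10 = 0. total_sold = 63
  Event 9 (restock 26): 0 + 26 = 26
  Event 10 (sale 13): sell min(13,26)=13. stock: 26 - 13 = 13. total_sold = 76
  Event 11 (sale 13): sell min(13,13)=13. stock: 13 - 13 = 0. total_sold = 89
  Event 12 (adjust +5): 0 + 5 = 5
  Event 13 (sale 6): sell min(6,5)=5. stock: 5 - 5 = 0. total_sold = 94
  Event 14 (sale 20): sell min(20,0)=0. stock: 0 - 0 = 0. total_sold = 94
  Event 15 (sale 5): sell min(5,0)=0. stock: 0 - 0 = 0. total_sold = 94
Final: stock = 0, total_sold = 94

First zero at event 8.

Answer: 8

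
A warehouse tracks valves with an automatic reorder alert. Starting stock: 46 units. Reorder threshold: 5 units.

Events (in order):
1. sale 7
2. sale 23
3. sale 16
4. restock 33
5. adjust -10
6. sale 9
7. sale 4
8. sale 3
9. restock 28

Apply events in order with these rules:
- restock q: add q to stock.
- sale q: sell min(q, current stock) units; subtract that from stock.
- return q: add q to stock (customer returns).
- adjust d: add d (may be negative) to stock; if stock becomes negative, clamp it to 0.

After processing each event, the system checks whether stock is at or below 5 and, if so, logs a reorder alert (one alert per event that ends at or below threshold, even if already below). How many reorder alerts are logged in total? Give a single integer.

Answer: 1

Derivation:
Processing events:
Start: stock = 46
  Event 1 (sale 7): sell min(7,46)=7. stock: 46 - 7 = 39. total_sold = 7
  Event 2 (sale 23): sell min(23,39)=23. stock: 39 - 23 = 16. total_sold = 30
  Event 3 (sale 16): sell min(16,16)=16. stock: 16 - 16 = 0. total_sold = 46
  Event 4 (restock 33): 0 + 33 = 33
  Event 5 (adjust -10): 33 + -10 = 23
  Event 6 (sale 9): sell min(9,23)=9. stock: 23 - 9 = 14. total_sold = 55
  Event 7 (sale 4): sell min(4,14)=4. stock: 14 - 4 = 10. total_sold = 59
  Event 8 (sale 3): sell min(3,10)=3. stock: 10 - 3 = 7. total_sold = 62
  Event 9 (restock 28): 7 + 28 = 35
Final: stock = 35, total_sold = 62

Checking against threshold 5:
  After event 1: stock=39 > 5
  After event 2: stock=16 > 5
  After event 3: stock=0 <= 5 -> ALERT
  After event 4: stock=33 > 5
  After event 5: stock=23 > 5
  After event 6: stock=14 > 5
  After event 7: stock=10 > 5
  After event 8: stock=7 > 5
  After event 9: stock=35 > 5
Alert events: [3]. Count = 1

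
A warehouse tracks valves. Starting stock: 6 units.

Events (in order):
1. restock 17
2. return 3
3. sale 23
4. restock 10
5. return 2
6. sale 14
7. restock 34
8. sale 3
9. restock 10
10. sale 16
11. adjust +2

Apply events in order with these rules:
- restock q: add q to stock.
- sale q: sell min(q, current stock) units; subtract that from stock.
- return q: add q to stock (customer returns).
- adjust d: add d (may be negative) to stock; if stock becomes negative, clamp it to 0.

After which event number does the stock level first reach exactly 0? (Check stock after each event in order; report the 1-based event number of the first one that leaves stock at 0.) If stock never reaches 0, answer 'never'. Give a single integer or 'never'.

Processing events:
Start: stock = 6
  Event 1 (restock 17): 6 + 17 = 23
  Event 2 (return 3): 23 + 3 = 26
  Event 3 (sale 23): sell min(23,26)=23. stock: 26 - 23 = 3. total_sold = 23
  Event 4 (restock 10): 3 + 10 = 13
  Event 5 (return 2): 13 + 2 = 15
  Event 6 (sale 14): sell min(14,15)=14. stock: 15 - 14 = 1. total_sold = 37
  Event 7 (restock 34): 1 + 34 = 35
  Event 8 (sale 3): sell min(3,35)=3. stock: 35 - 3 = 32. total_sold = 40
  Event 9 (restock 10): 32 + 10 = 42
  Event 10 (sale 16): sell min(16,42)=16. stock: 42 - 16 = 26. total_sold = 56
  Event 11 (adjust +2): 26 + 2 = 28
Final: stock = 28, total_sold = 56

Stock never reaches 0.

Answer: never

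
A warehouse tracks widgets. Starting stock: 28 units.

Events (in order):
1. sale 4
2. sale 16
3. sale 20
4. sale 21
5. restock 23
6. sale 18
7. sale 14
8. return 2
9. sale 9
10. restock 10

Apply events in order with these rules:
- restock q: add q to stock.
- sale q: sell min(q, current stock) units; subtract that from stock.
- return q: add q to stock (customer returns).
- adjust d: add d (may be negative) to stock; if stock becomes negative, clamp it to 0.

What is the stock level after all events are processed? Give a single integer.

Processing events:
Start: stock = 28
  Event 1 (sale 4): sell min(4,28)=4. stock: 28 - 4 = 24. total_sold = 4
  Event 2 (sale 16): sell min(16,24)=16. stock: 24 - 16 = 8. total_sold = 20
  Event 3 (sale 20): sell min(20,8)=8. stock: 8 - 8 = 0. total_sold = 28
  Event 4 (sale 21): sell min(21,0)=0. stock: 0 - 0 = 0. total_sold = 28
  Event 5 (restock 23): 0 + 23 = 23
  Event 6 (sale 18): sell min(18,23)=18. stock: 23 - 18 = 5. total_sold = 46
  Event 7 (sale 14): sell min(14,5)=5. stock: 5 - 5 = 0. total_sold = 51
  Event 8 (return 2): 0 + 2 = 2
  Event 9 (sale 9): sell min(9,2)=2. stock: 2 - 2 = 0. total_sold = 53
  Event 10 (restock 10): 0 + 10 = 10
Final: stock = 10, total_sold = 53

Answer: 10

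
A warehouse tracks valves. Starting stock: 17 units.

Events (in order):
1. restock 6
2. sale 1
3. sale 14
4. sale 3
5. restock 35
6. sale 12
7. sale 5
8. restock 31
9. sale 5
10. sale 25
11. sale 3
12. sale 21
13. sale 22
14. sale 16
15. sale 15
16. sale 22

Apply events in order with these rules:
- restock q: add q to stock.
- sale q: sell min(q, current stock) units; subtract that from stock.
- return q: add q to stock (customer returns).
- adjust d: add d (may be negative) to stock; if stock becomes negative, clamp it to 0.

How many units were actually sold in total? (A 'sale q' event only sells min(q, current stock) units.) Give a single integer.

Processing events:
Start: stock = 17
  Event 1 (restock 6): 17 + 6 = 23
  Event 2 (sale 1): sell min(1,23)=1. stock: 23 - 1 = 22. total_sold = 1
  Event 3 (sale 14): sell min(14,22)=14. stock: 22 - 14 = 8. total_sold = 15
  Event 4 (sale 3): sell min(3,8)=3. stock: 8 - 3 = 5. total_sold = 18
  Event 5 (restock 35): 5 + 35 = 40
  Event 6 (sale 12): sell min(12,40)=12. stock: 40 - 12 = 28. total_sold = 30
  Event 7 (sale 5): sell min(5,28)=5. stock: 28 - 5 = 23. total_sold = 35
  Event 8 (restock 31): 23 + 31 = 54
  Event 9 (sale 5): sell min(5,54)=5. stock: 54 - 5 = 49. total_sold = 40
  Event 10 (sale 25): sell min(25,49)=25. stock: 49 - 25 = 24. total_sold = 65
  Event 11 (sale 3): sell min(3,24)=3. stock: 24 - 3 = 21. total_sold = 68
  Event 12 (sale 21): sell min(21,21)=21. stock: 21 - 21 = 0. total_sold = 89
  Event 13 (sale 22): sell min(22,0)=0. stock: 0 - 0 = 0. total_sold = 89
  Event 14 (sale 16): sell min(16,0)=0. stock: 0 - 0 = 0. total_sold = 89
  Event 15 (sale 15): sell min(15,0)=0. stock: 0 - 0 = 0. total_sold = 89
  Event 16 (sale 22): sell min(22,0)=0. stock: 0 - 0 = 0. total_sold = 89
Final: stock = 0, total_sold = 89

Answer: 89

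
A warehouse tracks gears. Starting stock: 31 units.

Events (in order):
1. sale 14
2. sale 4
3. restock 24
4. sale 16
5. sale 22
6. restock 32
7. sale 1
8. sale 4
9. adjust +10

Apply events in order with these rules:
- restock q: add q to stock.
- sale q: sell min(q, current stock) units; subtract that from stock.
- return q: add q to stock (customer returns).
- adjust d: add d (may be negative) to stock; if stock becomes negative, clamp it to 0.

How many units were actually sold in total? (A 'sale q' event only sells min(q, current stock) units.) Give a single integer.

Answer: 60

Derivation:
Processing events:
Start: stock = 31
  Event 1 (sale 14): sell min(14,31)=14. stock: 31 - 14 = 17. total_sold = 14
  Event 2 (sale 4): sell min(4,17)=4. stock: 17 - 4 = 13. total_sold = 18
  Event 3 (restock 24): 13 + 24 = 37
  Event 4 (sale 16): sell min(16,37)=16. stock: 37 - 16 = 21. total_sold = 34
  Event 5 (sale 22): sell min(22,21)=21. stock: 21 - 21 = 0. total_sold = 55
  Event 6 (restock 32): 0 + 32 = 32
  Event 7 (sale 1): sell min(1,32)=1. stock: 32 - 1 = 31. total_sold = 56
  Event 8 (sale 4): sell min(4,31)=4. stock: 31 - 4 = 27. total_sold = 60
  Event 9 (adjust +10): 27 + 10 = 37
Final: stock = 37, total_sold = 60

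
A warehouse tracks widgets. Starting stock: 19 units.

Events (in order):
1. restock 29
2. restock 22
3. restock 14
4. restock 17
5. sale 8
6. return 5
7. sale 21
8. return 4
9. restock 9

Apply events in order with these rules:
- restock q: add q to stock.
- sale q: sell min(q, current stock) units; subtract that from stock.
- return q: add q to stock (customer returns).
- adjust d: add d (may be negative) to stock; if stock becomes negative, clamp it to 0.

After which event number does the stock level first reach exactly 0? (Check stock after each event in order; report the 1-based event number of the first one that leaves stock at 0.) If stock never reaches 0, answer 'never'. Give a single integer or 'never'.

Processing events:
Start: stock = 19
  Event 1 (restock 29): 19 + 29 = 48
  Event 2 (restock 22): 48 + 22 = 70
  Event 3 (restock 14): 70 + 14 = 84
  Event 4 (restock 17): 84 + 17 = 101
  Event 5 (sale 8): sell min(8,101)=8. stock: 101 - 8 = 93. total_sold = 8
  Event 6 (return 5): 93 + 5 = 98
  Event 7 (sale 21): sell min(21,98)=21. stock: 98 - 21 = 77. total_sold = 29
  Event 8 (return 4): 77 + 4 = 81
  Event 9 (restock 9): 81 + 9 = 90
Final: stock = 90, total_sold = 29

Stock never reaches 0.

Answer: never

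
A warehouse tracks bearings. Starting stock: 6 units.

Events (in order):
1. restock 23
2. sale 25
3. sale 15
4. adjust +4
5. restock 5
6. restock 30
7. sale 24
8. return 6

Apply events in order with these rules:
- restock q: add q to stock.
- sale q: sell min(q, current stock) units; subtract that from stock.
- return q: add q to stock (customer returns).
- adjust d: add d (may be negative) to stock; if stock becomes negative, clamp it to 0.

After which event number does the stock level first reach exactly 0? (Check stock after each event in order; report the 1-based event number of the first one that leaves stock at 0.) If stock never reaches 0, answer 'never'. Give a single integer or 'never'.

Answer: 3

Derivation:
Processing events:
Start: stock = 6
  Event 1 (restock 23): 6 + 23 = 29
  Event 2 (sale 25): sell min(25,29)=25. stock: 29 - 25 = 4. total_sold = 25
  Event 3 (sale 15): sell min(15,4)=4. stock: 4 - 4 = 0. total_sold = 29
  Event 4 (adjust +4): 0 + 4 = 4
  Event 5 (restock 5): 4 + 5 = 9
  Event 6 (restock 30): 9 + 30 = 39
  Event 7 (sale 24): sell min(24,39)=24. stock: 39 - 24 = 15. total_sold = 53
  Event 8 (return 6): 15 + 6 = 21
Final: stock = 21, total_sold = 53

First zero at event 3.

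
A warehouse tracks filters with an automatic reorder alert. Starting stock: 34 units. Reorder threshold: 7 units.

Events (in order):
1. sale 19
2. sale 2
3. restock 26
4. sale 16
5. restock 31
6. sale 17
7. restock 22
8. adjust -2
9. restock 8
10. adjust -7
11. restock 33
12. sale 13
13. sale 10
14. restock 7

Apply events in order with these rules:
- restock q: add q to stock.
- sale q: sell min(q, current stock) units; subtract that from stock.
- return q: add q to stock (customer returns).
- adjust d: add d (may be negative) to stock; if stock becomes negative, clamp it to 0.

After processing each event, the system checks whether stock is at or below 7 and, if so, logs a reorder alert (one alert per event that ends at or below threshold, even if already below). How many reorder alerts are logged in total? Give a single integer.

Processing events:
Start: stock = 34
  Event 1 (sale 19): sell min(19,34)=19. stock: 34 - 19 = 15. total_sold = 19
  Event 2 (sale 2): sell min(2,15)=2. stock: 15 - 2 = 13. total_sold = 21
  Event 3 (restock 26): 13 + 26 = 39
  Event 4 (sale 16): sell min(16,39)=16. stock: 39 - 16 = 23. total_sold = 37
  Event 5 (restock 31): 23 + 31 = 54
  Event 6 (sale 17): sell min(17,54)=17. stock: 54 - 17 = 37. total_sold = 54
  Event 7 (restock 22): 37 + 22 = 59
  Event 8 (adjust -2): 59 + -2 = 57
  Event 9 (restock 8): 57 + 8 = 65
  Event 10 (adjust -7): 65 + -7 = 58
  Event 11 (restock 33): 58 + 33 = 91
  Event 12 (sale 13): sell min(13,91)=13. stock: 91 - 13 = 78. total_sold = 67
  Event 13 (sale 10): sell min(10,78)=10. stock: 78 - 10 = 68. total_sold = 77
  Event 14 (restock 7): 68 + 7 = 75
Final: stock = 75, total_sold = 77

Checking against threshold 7:
  After event 1: stock=15 > 7
  After event 2: stock=13 > 7
  After event 3: stock=39 > 7
  After event 4: stock=23 > 7
  After event 5: stock=54 > 7
  After event 6: stock=37 > 7
  After event 7: stock=59 > 7
  After event 8: stock=57 > 7
  After event 9: stock=65 > 7
  After event 10: stock=58 > 7
  After event 11: stock=91 > 7
  After event 12: stock=78 > 7
  After event 13: stock=68 > 7
  After event 14: stock=75 > 7
Alert events: []. Count = 0

Answer: 0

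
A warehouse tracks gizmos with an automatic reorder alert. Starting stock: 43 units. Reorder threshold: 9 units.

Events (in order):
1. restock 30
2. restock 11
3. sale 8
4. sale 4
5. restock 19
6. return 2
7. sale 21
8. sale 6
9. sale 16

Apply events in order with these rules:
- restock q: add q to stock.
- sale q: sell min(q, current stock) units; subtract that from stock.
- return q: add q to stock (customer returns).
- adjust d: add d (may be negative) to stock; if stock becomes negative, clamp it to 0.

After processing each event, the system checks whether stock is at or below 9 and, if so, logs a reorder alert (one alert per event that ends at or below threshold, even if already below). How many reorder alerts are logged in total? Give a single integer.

Answer: 0

Derivation:
Processing events:
Start: stock = 43
  Event 1 (restock 30): 43 + 30 = 73
  Event 2 (restock 11): 73 + 11 = 84
  Event 3 (sale 8): sell min(8,84)=8. stock: 84 - 8 = 76. total_sold = 8
  Event 4 (sale 4): sell min(4,76)=4. stock: 76 - 4 = 72. total_sold = 12
  Event 5 (restock 19): 72 + 19 = 91
  Event 6 (return 2): 91 + 2 = 93
  Event 7 (sale 21): sell min(21,93)=21. stock: 93 - 21 = 72. total_sold = 33
  Event 8 (sale 6): sell min(6,72)=6. stock: 72 - 6 = 66. total_sold = 39
  Event 9 (sale 16): sell min(16,66)=16. stock: 66 - 16 = 50. total_sold = 55
Final: stock = 50, total_sold = 55

Checking against threshold 9:
  After event 1: stock=73 > 9
  After event 2: stock=84 > 9
  After event 3: stock=76 > 9
  After event 4: stock=72 > 9
  After event 5: stock=91 > 9
  After event 6: stock=93 > 9
  After event 7: stock=72 > 9
  After event 8: stock=66 > 9
  After event 9: stock=50 > 9
Alert events: []. Count = 0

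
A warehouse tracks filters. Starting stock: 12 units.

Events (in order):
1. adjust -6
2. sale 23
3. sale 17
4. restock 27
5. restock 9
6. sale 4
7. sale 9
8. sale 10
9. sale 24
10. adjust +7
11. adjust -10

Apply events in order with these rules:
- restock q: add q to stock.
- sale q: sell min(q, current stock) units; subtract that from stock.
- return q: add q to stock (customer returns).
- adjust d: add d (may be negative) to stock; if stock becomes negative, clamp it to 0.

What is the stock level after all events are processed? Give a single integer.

Answer: 0

Derivation:
Processing events:
Start: stock = 12
  Event 1 (adjust -6): 12 + -6 = 6
  Event 2 (sale 23): sell min(23,6)=6. stock: 6 - 6 = 0. total_sold = 6
  Event 3 (sale 17): sell min(17,0)=0. stock: 0 - 0 = 0. total_sold = 6
  Event 4 (restock 27): 0 + 27 = 27
  Event 5 (restock 9): 27 + 9 = 36
  Event 6 (sale 4): sell min(4,36)=4. stock: 36 - 4 = 32. total_sold = 10
  Event 7 (sale 9): sell min(9,32)=9. stock: 32 - 9 = 23. total_sold = 19
  Event 8 (sale 10): sell min(10,23)=10. stock: 23 - 10 = 13. total_sold = 29
  Event 9 (sale 24): sell min(24,13)=13. stock: 13 - 13 = 0. total_sold = 42
  Event 10 (adjust +7): 0 + 7 = 7
  Event 11 (adjust -10): 7 + -10 = 0 (clamped to 0)
Final: stock = 0, total_sold = 42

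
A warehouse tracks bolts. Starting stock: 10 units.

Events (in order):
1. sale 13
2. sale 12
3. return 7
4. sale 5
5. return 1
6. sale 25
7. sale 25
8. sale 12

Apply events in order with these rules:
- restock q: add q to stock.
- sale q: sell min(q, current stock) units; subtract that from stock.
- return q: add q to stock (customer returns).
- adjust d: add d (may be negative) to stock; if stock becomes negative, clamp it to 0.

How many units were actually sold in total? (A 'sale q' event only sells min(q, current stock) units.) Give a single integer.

Answer: 18

Derivation:
Processing events:
Start: stock = 10
  Event 1 (sale 13): sell min(13,10)=10. stock: 10 - 10 = 0. total_sold = 10
  Event 2 (sale 12): sell min(12,0)=0. stock: 0 - 0 = 0. total_sold = 10
  Event 3 (return 7): 0 + 7 = 7
  Event 4 (sale 5): sell min(5,7)=5. stock: 7 - 5 = 2. total_sold = 15
  Event 5 (return 1): 2 + 1 = 3
  Event 6 (sale 25): sell min(25,3)=3. stock: 3 - 3 = 0. total_sold = 18
  Event 7 (sale 25): sell min(25,0)=0. stock: 0 - 0 = 0. total_sold = 18
  Event 8 (sale 12): sell min(12,0)=0. stock: 0 - 0 = 0. total_sold = 18
Final: stock = 0, total_sold = 18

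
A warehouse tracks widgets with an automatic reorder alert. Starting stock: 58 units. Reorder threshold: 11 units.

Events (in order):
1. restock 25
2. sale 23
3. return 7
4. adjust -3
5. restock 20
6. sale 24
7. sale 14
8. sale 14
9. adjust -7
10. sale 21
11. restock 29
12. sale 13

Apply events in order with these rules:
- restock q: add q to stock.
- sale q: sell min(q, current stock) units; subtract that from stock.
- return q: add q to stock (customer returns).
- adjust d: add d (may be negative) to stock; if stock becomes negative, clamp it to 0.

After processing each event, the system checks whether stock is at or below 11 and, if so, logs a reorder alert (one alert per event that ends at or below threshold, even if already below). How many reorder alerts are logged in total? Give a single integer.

Processing events:
Start: stock = 58
  Event 1 (restock 25): 58 + 25 = 83
  Event 2 (sale 23): sell min(23,83)=23. stock: 83 - 23 = 60. total_sold = 23
  Event 3 (return 7): 60 + 7 = 67
  Event 4 (adjust -3): 67 + -3 = 64
  Event 5 (restock 20): 64 + 20 = 84
  Event 6 (sale 24): sell min(24,84)=24. stock: 84 - 24 = 60. total_sold = 47
  Event 7 (sale 14): sell min(14,60)=14. stock: 60 - 14 = 46. total_sold = 61
  Event 8 (sale 14): sell min(14,46)=14. stock: 46 - 14 = 32. total_sold = 75
  Event 9 (adjust -7): 32 + -7 = 25
  Event 10 (sale 21): sell min(21,25)=21. stock: 25 - 21 = 4. total_sold = 96
  Event 11 (restock 29): 4 + 29 = 33
  Event 12 (sale 13): sell min(13,33)=13. stock: 33 - 13 = 20. total_sold = 109
Final: stock = 20, total_sold = 109

Checking against threshold 11:
  After event 1: stock=83 > 11
  After event 2: stock=60 > 11
  After event 3: stock=67 > 11
  After event 4: stock=64 > 11
  After event 5: stock=84 > 11
  After event 6: stock=60 > 11
  After event 7: stock=46 > 11
  After event 8: stock=32 > 11
  After event 9: stock=25 > 11
  After event 10: stock=4 <= 11 -> ALERT
  After event 11: stock=33 > 11
  After event 12: stock=20 > 11
Alert events: [10]. Count = 1

Answer: 1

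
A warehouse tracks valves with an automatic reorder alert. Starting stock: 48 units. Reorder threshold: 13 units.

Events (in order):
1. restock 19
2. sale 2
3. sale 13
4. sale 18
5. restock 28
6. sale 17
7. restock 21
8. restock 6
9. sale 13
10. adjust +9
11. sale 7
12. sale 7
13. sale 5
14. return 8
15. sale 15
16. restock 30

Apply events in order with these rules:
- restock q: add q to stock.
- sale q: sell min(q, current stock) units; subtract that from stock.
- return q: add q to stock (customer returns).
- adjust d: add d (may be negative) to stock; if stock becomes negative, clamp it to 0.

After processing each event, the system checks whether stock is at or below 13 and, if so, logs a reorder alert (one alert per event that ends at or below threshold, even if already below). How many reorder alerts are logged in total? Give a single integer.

Answer: 0

Derivation:
Processing events:
Start: stock = 48
  Event 1 (restock 19): 48 + 19 = 67
  Event 2 (sale 2): sell min(2,67)=2. stock: 67 - 2 = 65. total_sold = 2
  Event 3 (sale 13): sell min(13,65)=13. stock: 65 - 13 = 52. total_sold = 15
  Event 4 (sale 18): sell min(18,52)=18. stock: 52 - 18 = 34. total_sold = 33
  Event 5 (restock 28): 34 + 28 = 62
  Event 6 (sale 17): sell min(17,62)=17. stock: 62 - 17 = 45. total_sold = 50
  Event 7 (restock 21): 45 + 21 = 66
  Event 8 (restock 6): 66 + 6 = 72
  Event 9 (sale 13): sell min(13,72)=13. stock: 72 - 13 = 59. total_sold = 63
  Event 10 (adjust +9): 59 + 9 = 68
  Event 11 (sale 7): sell min(7,68)=7. stock: 68 - 7 = 61. total_sold = 70
  Event 12 (sale 7): sell min(7,61)=7. stock: 61 - 7 = 54. total_sold = 77
  Event 13 (sale 5): sell min(5,54)=5. stock: 54 - 5 = 49. total_sold = 82
  Event 14 (return 8): 49 + 8 = 57
  Event 15 (sale 15): sell min(15,57)=15. stock: 57 - 15 = 42. total_sold = 97
  Event 16 (restock 30): 42 + 30 = 72
Final: stock = 72, total_sold = 97

Checking against threshold 13:
  After event 1: stock=67 > 13
  After event 2: stock=65 > 13
  After event 3: stock=52 > 13
  After event 4: stock=34 > 13
  After event 5: stock=62 > 13
  After event 6: stock=45 > 13
  After event 7: stock=66 > 13
  After event 8: stock=72 > 13
  After event 9: stock=59 > 13
  After event 10: stock=68 > 13
  After event 11: stock=61 > 13
  After event 12: stock=54 > 13
  After event 13: stock=49 > 13
  After event 14: stock=57 > 13
  After event 15: stock=42 > 13
  After event 16: stock=72 > 13
Alert events: []. Count = 0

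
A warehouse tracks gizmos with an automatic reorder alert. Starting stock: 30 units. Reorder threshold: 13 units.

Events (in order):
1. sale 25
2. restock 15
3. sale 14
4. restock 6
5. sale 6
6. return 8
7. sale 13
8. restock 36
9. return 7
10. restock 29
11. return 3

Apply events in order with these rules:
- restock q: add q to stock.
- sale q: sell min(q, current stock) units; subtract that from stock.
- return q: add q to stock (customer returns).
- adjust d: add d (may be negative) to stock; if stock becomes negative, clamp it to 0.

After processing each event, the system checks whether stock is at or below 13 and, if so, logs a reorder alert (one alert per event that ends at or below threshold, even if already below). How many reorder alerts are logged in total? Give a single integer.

Answer: 5

Derivation:
Processing events:
Start: stock = 30
  Event 1 (sale 25): sell min(25,30)=25. stock: 30 - 25 = 5. total_sold = 25
  Event 2 (restock 15): 5 + 15 = 20
  Event 3 (sale 14): sell min(14,20)=14. stock: 20 - 14 = 6. total_sold = 39
  Event 4 (restock 6): 6 + 6 = 12
  Event 5 (sale 6): sell min(6,12)=6. stock: 12 - 6 = 6. total_sold = 45
  Event 6 (return 8): 6 + 8 = 14
  Event 7 (sale 13): sell min(13,14)=13. stock: 14 - 13 = 1. total_sold = 58
  Event 8 (restock 36): 1 + 36 = 37
  Event 9 (return 7): 37 + 7 = 44
  Event 10 (restock 29): 44 + 29 = 73
  Event 11 (return 3): 73 + 3 = 76
Final: stock = 76, total_sold = 58

Checking against threshold 13:
  After event 1: stock=5 <= 13 -> ALERT
  After event 2: stock=20 > 13
  After event 3: stock=6 <= 13 -> ALERT
  After event 4: stock=12 <= 13 -> ALERT
  After event 5: stock=6 <= 13 -> ALERT
  After event 6: stock=14 > 13
  After event 7: stock=1 <= 13 -> ALERT
  After event 8: stock=37 > 13
  After event 9: stock=44 > 13
  After event 10: stock=73 > 13
  After event 11: stock=76 > 13
Alert events: [1, 3, 4, 5, 7]. Count = 5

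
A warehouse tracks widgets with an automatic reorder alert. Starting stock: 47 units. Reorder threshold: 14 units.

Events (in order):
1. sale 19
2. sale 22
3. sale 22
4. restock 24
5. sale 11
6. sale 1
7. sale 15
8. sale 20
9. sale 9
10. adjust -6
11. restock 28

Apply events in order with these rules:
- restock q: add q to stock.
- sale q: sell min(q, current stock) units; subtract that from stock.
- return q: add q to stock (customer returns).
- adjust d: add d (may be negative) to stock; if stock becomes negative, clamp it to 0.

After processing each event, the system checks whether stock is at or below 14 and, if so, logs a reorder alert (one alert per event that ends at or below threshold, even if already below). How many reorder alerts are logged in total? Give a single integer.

Processing events:
Start: stock = 47
  Event 1 (sale 19): sell min(19,47)=19. stock: 47 - 19 = 28. total_sold = 19
  Event 2 (sale 22): sell min(22,28)=22. stock: 28 - 22 = 6. total_sold = 41
  Event 3 (sale 22): sell min(22,6)=6. stock: 6 - 6 = 0. total_sold = 47
  Event 4 (restock 24): 0 + 24 = 24
  Event 5 (sale 11): sell min(11,24)=11. stock: 24 - 11 = 13. total_sold = 58
  Event 6 (sale 1): sell min(1,13)=1. stock: 13 - 1 = 12. total_sold = 59
  Event 7 (sale 15): sell min(15,12)=12. stock: 12 - 12 = 0. total_sold = 71
  Event 8 (sale 20): sell min(20,0)=0. stock: 0 - 0 = 0. total_sold = 71
  Event 9 (sale 9): sell min(9,0)=0. stock: 0 - 0 = 0. total_sold = 71
  Event 10 (adjust -6): 0 + -6 = 0 (clamped to 0)
  Event 11 (restock 28): 0 + 28 = 28
Final: stock = 28, total_sold = 71

Checking against threshold 14:
  After event 1: stock=28 > 14
  After event 2: stock=6 <= 14 -> ALERT
  After event 3: stock=0 <= 14 -> ALERT
  After event 4: stock=24 > 14
  After event 5: stock=13 <= 14 -> ALERT
  After event 6: stock=12 <= 14 -> ALERT
  After event 7: stock=0 <= 14 -> ALERT
  After event 8: stock=0 <= 14 -> ALERT
  After event 9: stock=0 <= 14 -> ALERT
  After event 10: stock=0 <= 14 -> ALERT
  After event 11: stock=28 > 14
Alert events: [2, 3, 5, 6, 7, 8, 9, 10]. Count = 8

Answer: 8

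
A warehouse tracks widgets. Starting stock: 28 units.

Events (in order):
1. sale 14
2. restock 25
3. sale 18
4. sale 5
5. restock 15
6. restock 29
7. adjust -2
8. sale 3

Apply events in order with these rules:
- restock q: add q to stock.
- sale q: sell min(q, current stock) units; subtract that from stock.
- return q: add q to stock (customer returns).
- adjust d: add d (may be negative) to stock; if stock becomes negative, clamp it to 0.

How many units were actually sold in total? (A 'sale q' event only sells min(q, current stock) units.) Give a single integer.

Answer: 40

Derivation:
Processing events:
Start: stock = 28
  Event 1 (sale 14): sell min(14,28)=14. stock: 28 - 14 = 14. total_sold = 14
  Event 2 (restock 25): 14 + 25 = 39
  Event 3 (sale 18): sell min(18,39)=18. stock: 39 - 18 = 21. total_sold = 32
  Event 4 (sale 5): sell min(5,21)=5. stock: 21 - 5 = 16. total_sold = 37
  Event 5 (restock 15): 16 + 15 = 31
  Event 6 (restock 29): 31 + 29 = 60
  Event 7 (adjust -2): 60 + -2 = 58
  Event 8 (sale 3): sell min(3,58)=3. stock: 58 - 3 = 55. total_sold = 40
Final: stock = 55, total_sold = 40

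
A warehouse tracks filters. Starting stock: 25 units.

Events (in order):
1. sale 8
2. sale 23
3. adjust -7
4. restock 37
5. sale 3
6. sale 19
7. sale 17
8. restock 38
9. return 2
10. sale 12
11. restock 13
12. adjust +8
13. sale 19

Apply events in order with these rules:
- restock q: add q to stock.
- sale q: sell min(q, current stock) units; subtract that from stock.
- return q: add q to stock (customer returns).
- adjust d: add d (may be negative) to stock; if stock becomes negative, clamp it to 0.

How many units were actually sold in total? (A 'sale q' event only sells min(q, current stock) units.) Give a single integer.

Answer: 93

Derivation:
Processing events:
Start: stock = 25
  Event 1 (sale 8): sell min(8,25)=8. stock: 25 - 8 = 17. total_sold = 8
  Event 2 (sale 23): sell min(23,17)=17. stock: 17 - 17 = 0. total_sold = 25
  Event 3 (adjust -7): 0 + -7 = 0 (clamped to 0)
  Event 4 (restock 37): 0 + 37 = 37
  Event 5 (sale 3): sell min(3,37)=3. stock: 37 - 3 = 34. total_sold = 28
  Event 6 (sale 19): sell min(19,34)=19. stock: 34 - 19 = 15. total_sold = 47
  Event 7 (sale 17): sell min(17,15)=15. stock: 15 - 15 = 0. total_sold = 62
  Event 8 (restock 38): 0 + 38 = 38
  Event 9 (return 2): 38 + 2 = 40
  Event 10 (sale 12): sell min(12,40)=12. stock: 40 - 12 = 28. total_sold = 74
  Event 11 (restock 13): 28 + 13 = 41
  Event 12 (adjust +8): 41 + 8 = 49
  Event 13 (sale 19): sell min(19,49)=19. stock: 49 - 19 = 30. total_sold = 93
Final: stock = 30, total_sold = 93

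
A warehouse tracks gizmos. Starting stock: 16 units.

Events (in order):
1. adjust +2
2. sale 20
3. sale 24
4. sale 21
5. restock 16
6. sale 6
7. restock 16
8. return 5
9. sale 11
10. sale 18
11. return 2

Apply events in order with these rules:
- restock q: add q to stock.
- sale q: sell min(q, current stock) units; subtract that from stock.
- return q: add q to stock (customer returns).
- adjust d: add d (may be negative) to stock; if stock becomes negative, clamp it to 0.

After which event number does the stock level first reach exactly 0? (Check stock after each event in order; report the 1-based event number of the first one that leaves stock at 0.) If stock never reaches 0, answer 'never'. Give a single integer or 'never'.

Processing events:
Start: stock = 16
  Event 1 (adjust +2): 16 + 2 = 18
  Event 2 (sale 20): sell min(20,18)=18. stock: 18 - 18 = 0. total_sold = 18
  Event 3 (sale 24): sell min(24,0)=0. stock: 0 - 0 = 0. total_sold = 18
  Event 4 (sale 21): sell min(21,0)=0. stock: 0 - 0 = 0. total_sold = 18
  Event 5 (restock 16): 0 + 16 = 16
  Event 6 (sale 6): sell min(6,16)=6. stock: 16 - 6 = 10. total_sold = 24
  Event 7 (restock 16): 10 + 16 = 26
  Event 8 (return 5): 26 + 5 = 31
  Event 9 (sale 11): sell min(11,31)=11. stock: 31 - 11 = 20. total_sold = 35
  Event 10 (sale 18): sell min(18,20)=18. stock: 20 - 18 = 2. total_sold = 53
  Event 11 (return 2): 2 + 2 = 4
Final: stock = 4, total_sold = 53

First zero at event 2.

Answer: 2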